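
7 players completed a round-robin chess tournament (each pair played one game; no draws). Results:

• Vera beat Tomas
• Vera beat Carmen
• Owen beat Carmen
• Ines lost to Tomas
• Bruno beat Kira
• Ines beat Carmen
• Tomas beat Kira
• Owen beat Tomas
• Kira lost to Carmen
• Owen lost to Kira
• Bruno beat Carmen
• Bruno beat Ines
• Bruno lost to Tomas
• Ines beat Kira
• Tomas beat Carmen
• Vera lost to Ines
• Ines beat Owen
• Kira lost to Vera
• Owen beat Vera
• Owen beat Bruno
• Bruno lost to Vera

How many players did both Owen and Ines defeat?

2

Owen beat: Vera, Bruno, Tomas, Carmen.
Ines beat: Owen, Vera, Kira, Carmen.
Both beat: Vera, Carmen — 2.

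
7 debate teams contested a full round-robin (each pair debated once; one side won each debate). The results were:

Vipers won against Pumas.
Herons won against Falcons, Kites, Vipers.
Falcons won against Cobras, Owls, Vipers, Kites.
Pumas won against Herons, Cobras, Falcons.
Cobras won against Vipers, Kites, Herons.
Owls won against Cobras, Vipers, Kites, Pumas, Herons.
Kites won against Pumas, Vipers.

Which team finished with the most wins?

Win totals: Herons 3, Cobras 3, Vipers 1, Kites 2, Falcons 4, Owls 5, Pumas 3.
Owls leads with 5 wins (next highest: 4).

Owls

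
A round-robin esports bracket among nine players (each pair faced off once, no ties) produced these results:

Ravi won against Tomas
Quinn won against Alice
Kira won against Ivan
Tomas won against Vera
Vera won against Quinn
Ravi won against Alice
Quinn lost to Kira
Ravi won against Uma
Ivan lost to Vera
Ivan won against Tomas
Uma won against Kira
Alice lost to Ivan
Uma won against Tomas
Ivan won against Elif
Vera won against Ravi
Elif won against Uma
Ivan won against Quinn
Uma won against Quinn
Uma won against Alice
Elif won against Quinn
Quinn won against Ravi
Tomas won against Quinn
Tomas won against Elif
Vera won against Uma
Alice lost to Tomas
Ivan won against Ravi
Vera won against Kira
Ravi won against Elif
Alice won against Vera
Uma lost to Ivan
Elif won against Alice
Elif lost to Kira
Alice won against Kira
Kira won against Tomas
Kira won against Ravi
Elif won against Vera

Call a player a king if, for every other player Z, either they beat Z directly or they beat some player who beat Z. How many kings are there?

Ivan reaches everyone (king).
Ravi cannot reach Ivan in two steps.
Uma reaches everyone (king).
Quinn cannot reach Ivan in two steps.
Elif reaches everyone (king).
Kira reaches everyone (king).
Vera reaches everyone (king).
Tomas reaches everyone (king).
Alice reaches everyone (king).
Kings: Ivan, Uma, Elif, Kira, Vera, Tomas, Alice — 7.

7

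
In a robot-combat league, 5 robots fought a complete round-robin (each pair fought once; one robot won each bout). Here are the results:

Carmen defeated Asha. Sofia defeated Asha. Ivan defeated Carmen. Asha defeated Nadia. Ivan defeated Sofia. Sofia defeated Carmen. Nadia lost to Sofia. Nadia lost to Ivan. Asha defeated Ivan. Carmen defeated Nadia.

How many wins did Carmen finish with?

2

Carmen's results: beat Asha, Nadia; lost to Sofia, Ivan.
That is 2 wins.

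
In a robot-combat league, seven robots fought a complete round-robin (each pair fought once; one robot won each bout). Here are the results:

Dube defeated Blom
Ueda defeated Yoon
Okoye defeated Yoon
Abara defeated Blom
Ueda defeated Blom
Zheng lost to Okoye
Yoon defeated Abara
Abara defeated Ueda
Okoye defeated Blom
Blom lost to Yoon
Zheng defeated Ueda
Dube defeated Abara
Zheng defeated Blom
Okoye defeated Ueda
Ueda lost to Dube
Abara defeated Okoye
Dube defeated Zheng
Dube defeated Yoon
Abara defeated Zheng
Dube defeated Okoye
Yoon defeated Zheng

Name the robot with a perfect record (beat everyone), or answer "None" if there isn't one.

Dube has 6 wins out of 6 opponents — a perfect record.

Dube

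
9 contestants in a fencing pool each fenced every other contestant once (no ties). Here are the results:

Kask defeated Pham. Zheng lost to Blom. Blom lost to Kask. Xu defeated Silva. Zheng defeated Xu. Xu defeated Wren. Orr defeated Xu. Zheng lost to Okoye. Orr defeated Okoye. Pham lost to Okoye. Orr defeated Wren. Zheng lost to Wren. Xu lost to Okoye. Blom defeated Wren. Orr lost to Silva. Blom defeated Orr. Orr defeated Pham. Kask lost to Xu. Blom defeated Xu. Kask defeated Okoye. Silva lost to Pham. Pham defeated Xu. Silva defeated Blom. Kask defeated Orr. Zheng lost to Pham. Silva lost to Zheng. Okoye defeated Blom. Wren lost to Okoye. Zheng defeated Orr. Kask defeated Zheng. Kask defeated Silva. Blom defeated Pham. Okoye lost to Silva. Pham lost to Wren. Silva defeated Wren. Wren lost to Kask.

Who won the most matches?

Kask

Win totals: Okoye 5, Xu 3, Blom 5, Wren 2, Pham 3, Orr 4, Kask 7, Zheng 3, Silva 4.
Kask leads with 7 wins (next highest: 5).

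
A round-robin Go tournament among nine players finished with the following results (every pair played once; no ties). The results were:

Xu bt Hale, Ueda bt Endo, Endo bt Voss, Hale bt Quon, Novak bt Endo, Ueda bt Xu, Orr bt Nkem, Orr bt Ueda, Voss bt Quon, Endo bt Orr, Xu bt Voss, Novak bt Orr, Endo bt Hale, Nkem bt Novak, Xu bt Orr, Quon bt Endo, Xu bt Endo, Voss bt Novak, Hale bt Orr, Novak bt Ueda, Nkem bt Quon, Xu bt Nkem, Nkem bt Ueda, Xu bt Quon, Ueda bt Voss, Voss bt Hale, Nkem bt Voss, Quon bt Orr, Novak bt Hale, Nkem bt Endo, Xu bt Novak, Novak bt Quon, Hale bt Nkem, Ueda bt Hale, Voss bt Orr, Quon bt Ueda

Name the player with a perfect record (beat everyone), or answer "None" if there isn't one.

None

Highest win total is Xu with 7 (out of 8 possible).
Xu lost to Ueda, so no player went undefeated.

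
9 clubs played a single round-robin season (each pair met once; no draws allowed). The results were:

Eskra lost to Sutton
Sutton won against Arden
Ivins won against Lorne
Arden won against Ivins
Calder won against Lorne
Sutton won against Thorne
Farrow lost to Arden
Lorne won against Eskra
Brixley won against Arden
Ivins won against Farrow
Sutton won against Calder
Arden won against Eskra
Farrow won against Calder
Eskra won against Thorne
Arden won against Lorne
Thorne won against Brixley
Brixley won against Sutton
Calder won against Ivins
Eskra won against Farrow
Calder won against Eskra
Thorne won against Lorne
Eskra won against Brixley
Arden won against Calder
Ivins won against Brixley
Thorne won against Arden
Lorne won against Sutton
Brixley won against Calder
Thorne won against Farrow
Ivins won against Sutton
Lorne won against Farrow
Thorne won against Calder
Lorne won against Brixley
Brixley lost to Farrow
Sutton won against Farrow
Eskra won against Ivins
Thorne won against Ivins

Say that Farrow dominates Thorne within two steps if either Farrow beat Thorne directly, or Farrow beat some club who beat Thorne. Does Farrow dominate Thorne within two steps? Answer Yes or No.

Farrow did not beat Thorne directly.
Farrow beat Calder, Brixley, but each of them lost to Thorne. No two-step path.

No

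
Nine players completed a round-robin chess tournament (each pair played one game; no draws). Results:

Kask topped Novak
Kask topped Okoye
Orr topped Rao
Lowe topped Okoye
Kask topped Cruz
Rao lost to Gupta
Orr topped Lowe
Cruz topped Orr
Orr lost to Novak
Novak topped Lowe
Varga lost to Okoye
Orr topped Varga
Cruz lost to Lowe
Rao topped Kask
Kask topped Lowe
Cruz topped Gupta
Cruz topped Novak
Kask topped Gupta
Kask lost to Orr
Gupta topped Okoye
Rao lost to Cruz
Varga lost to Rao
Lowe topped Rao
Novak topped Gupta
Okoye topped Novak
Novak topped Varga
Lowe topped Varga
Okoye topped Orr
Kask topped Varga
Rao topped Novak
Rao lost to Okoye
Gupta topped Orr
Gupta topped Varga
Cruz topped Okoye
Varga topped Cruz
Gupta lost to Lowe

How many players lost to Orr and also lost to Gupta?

2

Orr beat: Kask, Varga, Lowe, Rao.
Gupta beat: Okoye, Varga, Orr, Rao.
Both beat: Varga, Rao — 2.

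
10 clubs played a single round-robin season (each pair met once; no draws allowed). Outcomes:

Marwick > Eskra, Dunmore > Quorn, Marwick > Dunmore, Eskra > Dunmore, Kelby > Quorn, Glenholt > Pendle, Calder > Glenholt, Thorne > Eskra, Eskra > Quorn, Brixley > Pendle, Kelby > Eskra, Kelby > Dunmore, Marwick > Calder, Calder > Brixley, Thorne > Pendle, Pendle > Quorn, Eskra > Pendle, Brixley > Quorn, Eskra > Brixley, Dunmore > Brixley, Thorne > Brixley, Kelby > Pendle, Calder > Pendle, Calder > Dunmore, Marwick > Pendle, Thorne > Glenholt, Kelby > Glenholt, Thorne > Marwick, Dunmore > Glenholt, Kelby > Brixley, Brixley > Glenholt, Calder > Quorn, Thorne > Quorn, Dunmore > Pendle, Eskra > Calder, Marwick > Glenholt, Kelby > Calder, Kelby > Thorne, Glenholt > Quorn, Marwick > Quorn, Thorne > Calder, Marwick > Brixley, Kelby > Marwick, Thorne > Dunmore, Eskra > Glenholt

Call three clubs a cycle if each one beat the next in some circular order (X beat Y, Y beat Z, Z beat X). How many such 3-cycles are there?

Win totals: Pendle 1, Thorne 8, Marwick 7, Quorn 0, Calder 5, Kelby 9, Brixley 3, Eskra 6, Dunmore 4, Glenholt 2.
A club with w wins dominates both others in C(w,2) triples; summing gives 0 + 28 + 21 + 0 + 10 + 36 + 3 + 15 + 6 + 1 = 120 transitive triples.
Total triples C(10,3) = 120, so cyclic triples = 120 − 120 = 0.

0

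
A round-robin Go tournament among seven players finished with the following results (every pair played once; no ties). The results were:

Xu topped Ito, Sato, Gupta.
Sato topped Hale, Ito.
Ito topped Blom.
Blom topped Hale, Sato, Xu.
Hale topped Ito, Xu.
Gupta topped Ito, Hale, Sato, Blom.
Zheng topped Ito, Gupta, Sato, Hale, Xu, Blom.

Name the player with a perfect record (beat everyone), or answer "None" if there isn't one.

Zheng has 6 wins out of 6 opponents — a perfect record.

Zheng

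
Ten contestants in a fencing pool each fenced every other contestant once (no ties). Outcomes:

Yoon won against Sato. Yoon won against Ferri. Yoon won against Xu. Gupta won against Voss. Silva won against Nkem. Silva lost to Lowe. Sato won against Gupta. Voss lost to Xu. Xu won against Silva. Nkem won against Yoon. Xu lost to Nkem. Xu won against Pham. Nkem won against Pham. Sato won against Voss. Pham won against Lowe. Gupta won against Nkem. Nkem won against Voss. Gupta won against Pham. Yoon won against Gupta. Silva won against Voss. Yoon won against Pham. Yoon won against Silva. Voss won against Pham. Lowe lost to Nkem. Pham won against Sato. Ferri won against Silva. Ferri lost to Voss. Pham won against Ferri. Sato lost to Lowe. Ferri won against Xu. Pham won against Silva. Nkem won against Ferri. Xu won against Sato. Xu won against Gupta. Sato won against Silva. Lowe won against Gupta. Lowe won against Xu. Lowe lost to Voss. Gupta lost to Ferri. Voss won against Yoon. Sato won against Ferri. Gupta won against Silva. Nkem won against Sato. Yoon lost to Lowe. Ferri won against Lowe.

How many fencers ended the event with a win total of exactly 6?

1

Win totals: Yoon 6, Nkem 7, Gupta 4, Silva 2, Lowe 5, Xu 5, Sato 4, Pham 4, Ferri 4, Voss 4.
Exactly 6: Yoon — 1 fencer.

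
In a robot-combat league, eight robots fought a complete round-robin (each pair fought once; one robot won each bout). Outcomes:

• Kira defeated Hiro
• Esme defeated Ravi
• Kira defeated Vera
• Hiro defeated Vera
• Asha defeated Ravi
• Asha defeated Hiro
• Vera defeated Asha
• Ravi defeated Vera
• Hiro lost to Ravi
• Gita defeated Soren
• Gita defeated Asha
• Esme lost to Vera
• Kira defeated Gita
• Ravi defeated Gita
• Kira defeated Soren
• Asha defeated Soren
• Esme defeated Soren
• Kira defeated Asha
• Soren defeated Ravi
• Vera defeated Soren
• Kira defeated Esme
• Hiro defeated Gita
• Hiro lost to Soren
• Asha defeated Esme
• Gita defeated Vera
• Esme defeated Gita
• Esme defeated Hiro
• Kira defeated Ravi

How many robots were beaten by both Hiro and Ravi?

Hiro beat: Gita, Vera.
Ravi beat: Gita, Hiro, Vera.
Both beat: Gita, Vera — 2.

2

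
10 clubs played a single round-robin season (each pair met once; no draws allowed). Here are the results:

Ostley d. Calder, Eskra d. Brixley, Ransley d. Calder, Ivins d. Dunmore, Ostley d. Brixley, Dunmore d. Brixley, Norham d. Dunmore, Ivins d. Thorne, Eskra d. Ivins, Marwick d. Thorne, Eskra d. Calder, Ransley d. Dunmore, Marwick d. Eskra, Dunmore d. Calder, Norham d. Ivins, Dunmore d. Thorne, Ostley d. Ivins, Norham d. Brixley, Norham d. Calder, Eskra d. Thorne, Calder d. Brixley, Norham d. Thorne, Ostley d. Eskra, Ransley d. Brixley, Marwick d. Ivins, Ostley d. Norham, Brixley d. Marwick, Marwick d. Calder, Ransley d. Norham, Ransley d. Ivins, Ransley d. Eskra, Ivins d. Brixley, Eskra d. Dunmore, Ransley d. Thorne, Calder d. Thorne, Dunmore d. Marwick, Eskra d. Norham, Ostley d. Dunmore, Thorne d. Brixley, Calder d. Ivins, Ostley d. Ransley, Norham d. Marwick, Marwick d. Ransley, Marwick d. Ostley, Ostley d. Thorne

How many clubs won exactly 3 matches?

2

Win totals: Marwick 6, Ostley 8, Ivins 3, Dunmore 4, Brixley 1, Eskra 6, Calder 3, Thorne 1, Ransley 7, Norham 6.
Exactly 3: Ivins, Calder — 2 clubs.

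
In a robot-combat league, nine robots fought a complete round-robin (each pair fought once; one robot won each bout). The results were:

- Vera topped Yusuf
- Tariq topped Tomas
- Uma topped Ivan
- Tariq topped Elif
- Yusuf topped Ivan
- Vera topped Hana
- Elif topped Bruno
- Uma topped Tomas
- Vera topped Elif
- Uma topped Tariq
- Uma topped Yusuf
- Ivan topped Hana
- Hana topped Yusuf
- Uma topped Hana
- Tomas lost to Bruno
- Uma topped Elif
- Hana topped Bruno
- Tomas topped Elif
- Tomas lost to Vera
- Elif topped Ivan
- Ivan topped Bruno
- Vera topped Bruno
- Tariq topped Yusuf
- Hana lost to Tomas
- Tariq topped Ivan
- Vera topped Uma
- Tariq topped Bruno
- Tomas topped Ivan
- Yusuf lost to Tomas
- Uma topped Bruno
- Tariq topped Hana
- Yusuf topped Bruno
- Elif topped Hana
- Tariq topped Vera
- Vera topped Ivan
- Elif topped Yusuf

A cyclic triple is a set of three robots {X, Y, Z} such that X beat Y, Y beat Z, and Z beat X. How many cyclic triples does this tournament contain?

6

Win totals: Uma 7, Bruno 1, Hana 2, Tomas 4, Elif 4, Yusuf 2, Ivan 2, Tariq 7, Vera 7.
A robot with w wins dominates both others in C(w,2) triples; summing gives 21 + 0 + 1 + 6 + 6 + 1 + 1 + 21 + 21 = 78 transitive triples.
Total triples C(9,3) = 84, so cyclic triples = 84 − 78 = 6.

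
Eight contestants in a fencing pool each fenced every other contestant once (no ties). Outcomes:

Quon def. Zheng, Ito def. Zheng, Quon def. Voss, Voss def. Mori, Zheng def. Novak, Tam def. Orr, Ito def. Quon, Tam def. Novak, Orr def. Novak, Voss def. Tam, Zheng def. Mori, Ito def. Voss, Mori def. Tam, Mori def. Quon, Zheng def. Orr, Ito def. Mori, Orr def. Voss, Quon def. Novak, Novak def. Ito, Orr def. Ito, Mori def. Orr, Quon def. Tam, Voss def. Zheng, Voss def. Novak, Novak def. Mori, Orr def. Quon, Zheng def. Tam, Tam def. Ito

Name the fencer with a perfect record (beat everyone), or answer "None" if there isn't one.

None

Highest win total is Zheng with 4 (out of 7 possible).
Zheng lost to Ito, Quon, Voss, so no fencer went undefeated.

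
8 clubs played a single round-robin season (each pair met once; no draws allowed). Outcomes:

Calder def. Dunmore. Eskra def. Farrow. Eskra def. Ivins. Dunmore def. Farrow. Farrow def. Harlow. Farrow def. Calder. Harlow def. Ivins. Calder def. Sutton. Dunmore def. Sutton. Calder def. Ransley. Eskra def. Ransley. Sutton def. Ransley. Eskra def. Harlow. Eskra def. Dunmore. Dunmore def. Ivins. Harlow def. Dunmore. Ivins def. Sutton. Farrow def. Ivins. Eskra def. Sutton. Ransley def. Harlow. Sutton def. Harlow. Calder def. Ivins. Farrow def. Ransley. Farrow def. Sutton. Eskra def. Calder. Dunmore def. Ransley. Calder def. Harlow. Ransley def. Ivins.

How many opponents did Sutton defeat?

Sutton's results: beat Harlow, Ransley; lost to Calder, Dunmore, Farrow, Eskra, Ivins.
That is 2 wins.

2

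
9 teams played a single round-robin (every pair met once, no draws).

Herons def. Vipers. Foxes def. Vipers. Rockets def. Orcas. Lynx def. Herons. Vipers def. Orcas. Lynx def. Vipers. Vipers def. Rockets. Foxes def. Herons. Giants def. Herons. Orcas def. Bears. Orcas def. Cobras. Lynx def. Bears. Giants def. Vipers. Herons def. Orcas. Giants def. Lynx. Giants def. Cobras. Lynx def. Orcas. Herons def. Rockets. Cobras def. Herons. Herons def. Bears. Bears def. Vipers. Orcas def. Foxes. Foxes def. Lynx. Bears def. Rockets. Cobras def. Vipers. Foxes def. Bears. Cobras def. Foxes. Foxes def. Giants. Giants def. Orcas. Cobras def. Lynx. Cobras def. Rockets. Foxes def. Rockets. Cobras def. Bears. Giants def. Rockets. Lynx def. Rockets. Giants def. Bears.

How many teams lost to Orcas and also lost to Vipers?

0

Orcas beat: Foxes, Bears, Cobras.
Vipers beat: Rockets, Orcas.
No one was beaten by both.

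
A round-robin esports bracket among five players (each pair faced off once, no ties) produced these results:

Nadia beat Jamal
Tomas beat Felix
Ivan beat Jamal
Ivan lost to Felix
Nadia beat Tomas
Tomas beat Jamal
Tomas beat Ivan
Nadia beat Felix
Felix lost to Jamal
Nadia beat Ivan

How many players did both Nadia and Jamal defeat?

1

Nadia beat: Jamal, Tomas, Felix, Ivan.
Jamal beat: Felix.
Both beat: Felix — 1.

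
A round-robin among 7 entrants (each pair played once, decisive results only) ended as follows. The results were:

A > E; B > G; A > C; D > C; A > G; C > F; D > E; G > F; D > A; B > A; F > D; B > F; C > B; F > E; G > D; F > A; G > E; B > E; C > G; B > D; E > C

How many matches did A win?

3

A's results: beat C, E, G; lost to B, D, F.
That is 3 wins.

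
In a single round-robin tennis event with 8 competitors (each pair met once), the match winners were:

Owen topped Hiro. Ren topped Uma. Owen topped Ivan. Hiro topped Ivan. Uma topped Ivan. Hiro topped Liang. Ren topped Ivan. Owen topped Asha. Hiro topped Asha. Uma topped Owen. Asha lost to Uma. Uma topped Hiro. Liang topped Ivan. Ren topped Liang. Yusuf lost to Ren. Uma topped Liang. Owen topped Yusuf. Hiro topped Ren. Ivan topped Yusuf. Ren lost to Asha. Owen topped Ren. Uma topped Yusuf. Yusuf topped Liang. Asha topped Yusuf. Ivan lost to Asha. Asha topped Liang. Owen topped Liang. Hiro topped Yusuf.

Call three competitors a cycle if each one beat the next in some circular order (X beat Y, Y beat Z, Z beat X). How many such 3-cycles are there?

4

Win totals: Uma 6, Liang 1, Ren 4, Owen 6, Asha 4, Ivan 1, Hiro 5, Yusuf 1.
A competitor with w wins dominates both others in C(w,2) triples; summing gives 15 + 0 + 6 + 15 + 6 + 0 + 10 + 0 = 52 transitive triples.
Total triples C(8,3) = 56, so cyclic triples = 56 − 52 = 4.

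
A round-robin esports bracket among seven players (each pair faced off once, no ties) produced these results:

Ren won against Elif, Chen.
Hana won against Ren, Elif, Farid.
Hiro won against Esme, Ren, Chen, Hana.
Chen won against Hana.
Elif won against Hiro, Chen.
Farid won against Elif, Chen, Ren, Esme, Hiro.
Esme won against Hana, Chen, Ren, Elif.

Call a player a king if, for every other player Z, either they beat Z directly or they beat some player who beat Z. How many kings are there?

4

Hana reaches everyone (king).
Farid reaches everyone (king).
Ren cannot reach Farid, Esme in two steps.
Esme reaches everyone (king).
Hiro reaches everyone (king).
Elif cannot reach Farid in two steps.
Chen cannot reach Esme, Hiro in two steps.
Kings: Hana, Farid, Esme, Hiro — 4.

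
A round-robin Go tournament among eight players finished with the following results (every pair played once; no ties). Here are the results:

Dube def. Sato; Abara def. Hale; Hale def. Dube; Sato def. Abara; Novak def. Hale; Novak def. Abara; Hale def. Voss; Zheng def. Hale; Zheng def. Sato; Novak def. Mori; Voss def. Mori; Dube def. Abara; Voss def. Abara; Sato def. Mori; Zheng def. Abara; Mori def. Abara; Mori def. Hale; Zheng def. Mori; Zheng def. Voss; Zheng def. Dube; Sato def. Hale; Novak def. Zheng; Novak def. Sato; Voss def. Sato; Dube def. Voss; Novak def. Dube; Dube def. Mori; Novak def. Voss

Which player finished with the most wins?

Novak

Win totals: Novak 7, Abara 1, Voss 3, Mori 2, Hale 2, Zheng 6, Dube 4, Sato 3.
Novak leads with 7 wins (next highest: 6).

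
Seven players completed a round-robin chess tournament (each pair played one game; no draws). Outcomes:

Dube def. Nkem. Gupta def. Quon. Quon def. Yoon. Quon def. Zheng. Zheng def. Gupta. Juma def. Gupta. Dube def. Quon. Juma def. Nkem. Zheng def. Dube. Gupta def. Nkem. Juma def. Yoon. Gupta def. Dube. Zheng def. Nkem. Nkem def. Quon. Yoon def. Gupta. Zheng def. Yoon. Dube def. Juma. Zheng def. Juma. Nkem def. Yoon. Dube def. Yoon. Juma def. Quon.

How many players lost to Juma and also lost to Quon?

1

Juma beat: Yoon, Gupta, Quon, Nkem.
Quon beat: Yoon, Zheng.
Both beat: Yoon — 1.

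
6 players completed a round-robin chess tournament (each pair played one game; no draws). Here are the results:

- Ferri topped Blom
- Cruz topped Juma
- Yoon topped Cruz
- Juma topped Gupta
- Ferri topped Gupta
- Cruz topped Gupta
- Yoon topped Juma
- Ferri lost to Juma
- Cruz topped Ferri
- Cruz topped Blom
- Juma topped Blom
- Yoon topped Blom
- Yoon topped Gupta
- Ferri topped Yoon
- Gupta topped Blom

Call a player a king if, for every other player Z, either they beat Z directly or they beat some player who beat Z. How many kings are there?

3

Ferri reaches everyone (king).
Blom cannot reach Ferri, Yoon, Cruz, Juma, Gupta in two steps.
Yoon reaches everyone (king).
Cruz reaches everyone (king).
Juma cannot reach Cruz in two steps.
Gupta cannot reach Ferri, Yoon, Cruz, Juma in two steps.
Kings: Ferri, Yoon, Cruz — 3.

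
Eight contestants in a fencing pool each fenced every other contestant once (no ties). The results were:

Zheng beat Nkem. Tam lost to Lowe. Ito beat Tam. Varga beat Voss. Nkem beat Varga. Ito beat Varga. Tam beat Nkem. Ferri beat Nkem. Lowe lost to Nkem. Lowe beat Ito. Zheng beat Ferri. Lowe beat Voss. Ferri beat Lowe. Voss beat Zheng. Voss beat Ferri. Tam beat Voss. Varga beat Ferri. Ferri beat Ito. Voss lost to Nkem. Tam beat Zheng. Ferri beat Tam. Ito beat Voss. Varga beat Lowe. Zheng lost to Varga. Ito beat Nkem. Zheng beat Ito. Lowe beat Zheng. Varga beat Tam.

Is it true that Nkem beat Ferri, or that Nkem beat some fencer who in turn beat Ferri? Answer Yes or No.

Nkem did not beat Ferri directly.
Nkem beat Lowe, Varga, Voss. Of those, Varga beat Ferri.

Yes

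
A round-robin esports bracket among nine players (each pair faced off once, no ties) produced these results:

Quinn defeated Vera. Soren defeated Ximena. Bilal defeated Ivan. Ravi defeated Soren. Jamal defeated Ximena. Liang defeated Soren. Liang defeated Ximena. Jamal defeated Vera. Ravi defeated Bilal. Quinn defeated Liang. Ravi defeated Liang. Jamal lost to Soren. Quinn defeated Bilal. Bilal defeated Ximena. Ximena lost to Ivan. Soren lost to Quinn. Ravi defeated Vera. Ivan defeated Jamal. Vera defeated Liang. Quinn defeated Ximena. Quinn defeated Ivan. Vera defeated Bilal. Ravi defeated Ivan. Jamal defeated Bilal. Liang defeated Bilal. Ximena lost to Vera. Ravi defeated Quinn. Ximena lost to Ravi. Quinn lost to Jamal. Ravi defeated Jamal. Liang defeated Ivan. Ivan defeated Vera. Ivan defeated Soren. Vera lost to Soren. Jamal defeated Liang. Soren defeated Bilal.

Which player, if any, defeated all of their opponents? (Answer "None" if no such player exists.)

Ravi has 8 wins out of 8 opponents — a perfect record.

Ravi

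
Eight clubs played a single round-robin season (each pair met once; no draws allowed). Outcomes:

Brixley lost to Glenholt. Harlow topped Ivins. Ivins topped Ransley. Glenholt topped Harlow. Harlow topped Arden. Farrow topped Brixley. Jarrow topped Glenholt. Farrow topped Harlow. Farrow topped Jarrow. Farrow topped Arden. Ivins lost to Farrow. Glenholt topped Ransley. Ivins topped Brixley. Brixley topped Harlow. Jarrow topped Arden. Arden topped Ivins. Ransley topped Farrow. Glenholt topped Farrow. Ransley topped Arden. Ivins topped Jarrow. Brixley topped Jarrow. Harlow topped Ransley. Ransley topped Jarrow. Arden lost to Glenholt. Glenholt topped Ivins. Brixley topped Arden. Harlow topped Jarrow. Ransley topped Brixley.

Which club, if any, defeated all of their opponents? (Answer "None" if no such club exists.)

None

Highest win total is Glenholt with 6 (out of 7 possible).
Glenholt lost to Jarrow, so no club went undefeated.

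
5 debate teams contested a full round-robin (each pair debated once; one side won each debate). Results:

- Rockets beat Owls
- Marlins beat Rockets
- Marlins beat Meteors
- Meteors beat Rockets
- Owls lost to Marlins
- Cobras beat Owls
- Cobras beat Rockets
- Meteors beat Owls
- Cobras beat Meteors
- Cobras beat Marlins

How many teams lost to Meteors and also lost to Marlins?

Meteors beat: Owls, Rockets.
Marlins beat: Owls, Meteors, Rockets.
Both beat: Owls, Rockets — 2.

2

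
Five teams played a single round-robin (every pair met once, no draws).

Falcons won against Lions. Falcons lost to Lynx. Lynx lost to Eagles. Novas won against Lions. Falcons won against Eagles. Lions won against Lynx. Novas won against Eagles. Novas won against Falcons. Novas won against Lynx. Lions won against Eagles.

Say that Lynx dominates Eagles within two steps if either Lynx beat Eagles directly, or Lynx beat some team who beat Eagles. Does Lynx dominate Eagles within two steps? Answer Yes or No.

Yes

Lynx did not beat Eagles directly.
Lynx beat Falcons. Of those, Falcons beat Eagles.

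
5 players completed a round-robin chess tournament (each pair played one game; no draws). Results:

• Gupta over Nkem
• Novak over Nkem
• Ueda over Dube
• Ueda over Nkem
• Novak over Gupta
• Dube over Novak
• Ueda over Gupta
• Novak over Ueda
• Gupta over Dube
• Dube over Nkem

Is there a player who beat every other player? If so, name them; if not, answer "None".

None

Highest win total is Ueda with 3 (out of 4 possible).
Ueda lost to Novak, so no player went undefeated.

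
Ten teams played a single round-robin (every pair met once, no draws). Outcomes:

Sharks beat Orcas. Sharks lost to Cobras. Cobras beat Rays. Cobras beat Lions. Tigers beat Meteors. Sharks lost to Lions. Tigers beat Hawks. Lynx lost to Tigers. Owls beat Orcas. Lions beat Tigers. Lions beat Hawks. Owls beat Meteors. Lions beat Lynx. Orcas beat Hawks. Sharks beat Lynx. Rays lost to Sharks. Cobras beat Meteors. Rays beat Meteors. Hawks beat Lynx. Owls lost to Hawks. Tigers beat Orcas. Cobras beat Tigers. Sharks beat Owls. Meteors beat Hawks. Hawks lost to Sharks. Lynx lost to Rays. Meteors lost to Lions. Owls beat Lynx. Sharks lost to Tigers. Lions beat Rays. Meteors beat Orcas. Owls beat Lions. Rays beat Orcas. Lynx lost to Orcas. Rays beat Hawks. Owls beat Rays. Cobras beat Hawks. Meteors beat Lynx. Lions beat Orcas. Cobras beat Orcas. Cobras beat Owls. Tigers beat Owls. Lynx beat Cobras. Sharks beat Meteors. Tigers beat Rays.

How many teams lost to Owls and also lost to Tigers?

Owls beat: Lynx, Rays, Meteors, Orcas, Lions.
Tigers beat: Hawks, Lynx, Rays, Meteors, Orcas, Sharks, Owls.
Both beat: Lynx, Rays, Meteors, Orcas — 4.

4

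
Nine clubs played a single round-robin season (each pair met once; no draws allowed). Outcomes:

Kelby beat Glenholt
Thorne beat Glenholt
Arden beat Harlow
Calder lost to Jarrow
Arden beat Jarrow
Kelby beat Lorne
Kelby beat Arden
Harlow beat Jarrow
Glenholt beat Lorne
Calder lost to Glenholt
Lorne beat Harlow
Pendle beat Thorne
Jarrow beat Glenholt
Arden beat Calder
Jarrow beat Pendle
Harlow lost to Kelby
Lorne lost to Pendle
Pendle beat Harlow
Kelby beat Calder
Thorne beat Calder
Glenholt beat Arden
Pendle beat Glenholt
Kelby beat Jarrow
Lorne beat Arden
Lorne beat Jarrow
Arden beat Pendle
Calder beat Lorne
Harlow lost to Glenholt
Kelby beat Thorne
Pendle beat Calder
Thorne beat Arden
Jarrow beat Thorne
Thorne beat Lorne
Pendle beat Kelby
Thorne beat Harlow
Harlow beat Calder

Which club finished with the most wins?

Kelby

Win totals: Arden 4, Jarrow 4, Thorne 5, Lorne 3, Harlow 2, Pendle 6, Glenholt 4, Calder 1, Kelby 7.
Kelby leads with 7 wins (next highest: 6).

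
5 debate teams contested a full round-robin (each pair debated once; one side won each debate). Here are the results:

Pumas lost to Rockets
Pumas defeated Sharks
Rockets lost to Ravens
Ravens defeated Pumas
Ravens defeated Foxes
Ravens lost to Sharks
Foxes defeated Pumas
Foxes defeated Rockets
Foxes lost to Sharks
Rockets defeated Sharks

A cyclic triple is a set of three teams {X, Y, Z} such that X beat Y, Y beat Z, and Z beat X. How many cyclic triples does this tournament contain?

Win totals: Ravens 3, Sharks 2, Rockets 2, Pumas 1, Foxes 2.
A team with w wins dominates both others in C(w,2) triples; summing gives 3 + 1 + 1 + 0 + 1 = 6 transitive triples.
Total triples C(5,3) = 10, so cyclic triples = 10 − 6 = 4.

4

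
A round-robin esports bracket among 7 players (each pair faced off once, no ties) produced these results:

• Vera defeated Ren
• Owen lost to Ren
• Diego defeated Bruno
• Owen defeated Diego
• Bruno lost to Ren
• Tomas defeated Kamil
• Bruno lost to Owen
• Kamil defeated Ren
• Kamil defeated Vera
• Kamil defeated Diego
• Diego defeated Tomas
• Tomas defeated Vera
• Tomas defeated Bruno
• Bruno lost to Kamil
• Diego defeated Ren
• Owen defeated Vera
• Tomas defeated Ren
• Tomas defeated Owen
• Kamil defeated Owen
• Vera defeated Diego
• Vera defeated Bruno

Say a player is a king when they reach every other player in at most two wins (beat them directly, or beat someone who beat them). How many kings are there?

Diego reaches everyone (king).
Tomas reaches everyone (king).
Bruno cannot reach Diego, Tomas, Vera, Owen, Kamil, Ren in two steps.
Vera cannot reach Kamil in two steps.
Owen cannot reach Kamil in two steps.
Kamil reaches everyone (king).
Ren cannot reach Tomas, Kamil in two steps.
Kings: Diego, Tomas, Kamil — 3.

3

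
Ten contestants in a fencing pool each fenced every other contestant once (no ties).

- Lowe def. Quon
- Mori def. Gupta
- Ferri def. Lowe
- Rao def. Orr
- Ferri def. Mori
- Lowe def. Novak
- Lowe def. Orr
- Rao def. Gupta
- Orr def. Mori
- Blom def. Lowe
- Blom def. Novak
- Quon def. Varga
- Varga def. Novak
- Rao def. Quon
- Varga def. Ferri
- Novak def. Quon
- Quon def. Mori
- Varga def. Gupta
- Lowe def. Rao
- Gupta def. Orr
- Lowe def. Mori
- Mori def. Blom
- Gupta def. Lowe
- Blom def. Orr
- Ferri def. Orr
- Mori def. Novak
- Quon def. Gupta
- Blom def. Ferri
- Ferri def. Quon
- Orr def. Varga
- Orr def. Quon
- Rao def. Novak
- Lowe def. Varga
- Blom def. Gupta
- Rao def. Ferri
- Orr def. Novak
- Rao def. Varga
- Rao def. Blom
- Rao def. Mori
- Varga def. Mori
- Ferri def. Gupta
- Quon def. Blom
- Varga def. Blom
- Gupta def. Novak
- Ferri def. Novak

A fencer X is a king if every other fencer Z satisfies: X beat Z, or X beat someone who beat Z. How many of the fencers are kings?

4

Orr cannot reach Rao, Lowe in two steps.
Rao reaches everyone (king).
Ferri reaches everyone (king).
Quon cannot reach Rao in two steps.
Varga cannot reach Rao in two steps.
Novak cannot reach Orr, Rao, Ferri, Lowe in two steps.
Mori cannot reach Rao, Varga in two steps.
Lowe reaches everyone (king).
Blom reaches everyone (king).
Gupta cannot reach Ferri, Blom in two steps.
Kings: Rao, Ferri, Lowe, Blom — 4.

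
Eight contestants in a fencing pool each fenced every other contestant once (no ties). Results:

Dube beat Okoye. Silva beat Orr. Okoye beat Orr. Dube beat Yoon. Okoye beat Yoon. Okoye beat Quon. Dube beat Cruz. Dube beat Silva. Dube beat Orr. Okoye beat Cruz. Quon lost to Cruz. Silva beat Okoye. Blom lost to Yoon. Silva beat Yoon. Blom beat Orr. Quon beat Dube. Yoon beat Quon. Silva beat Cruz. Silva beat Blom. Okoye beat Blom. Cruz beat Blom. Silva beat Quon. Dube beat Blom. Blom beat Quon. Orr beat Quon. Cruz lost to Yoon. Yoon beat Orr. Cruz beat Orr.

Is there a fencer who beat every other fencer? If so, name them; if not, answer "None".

Highest win total is Silva with 6 (out of 7 possible).
Silva lost to Dube, so no fencer went undefeated.

None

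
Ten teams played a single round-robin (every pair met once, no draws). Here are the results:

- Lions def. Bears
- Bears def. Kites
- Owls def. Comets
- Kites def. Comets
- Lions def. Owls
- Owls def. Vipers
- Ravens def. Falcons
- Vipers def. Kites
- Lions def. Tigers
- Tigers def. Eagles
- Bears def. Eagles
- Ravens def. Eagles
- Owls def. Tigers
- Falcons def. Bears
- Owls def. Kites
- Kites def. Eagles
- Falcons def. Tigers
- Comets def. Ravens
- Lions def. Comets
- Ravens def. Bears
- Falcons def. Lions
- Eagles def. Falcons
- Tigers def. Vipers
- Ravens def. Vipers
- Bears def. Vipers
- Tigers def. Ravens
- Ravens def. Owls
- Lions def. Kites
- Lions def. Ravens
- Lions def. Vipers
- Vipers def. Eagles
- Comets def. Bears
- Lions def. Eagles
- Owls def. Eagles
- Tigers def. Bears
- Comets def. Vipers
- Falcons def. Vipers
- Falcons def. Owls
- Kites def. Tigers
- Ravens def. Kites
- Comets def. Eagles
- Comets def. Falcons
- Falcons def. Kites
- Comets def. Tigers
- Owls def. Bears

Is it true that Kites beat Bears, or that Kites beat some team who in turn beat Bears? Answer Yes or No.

Yes

Kites did not beat Bears directly.
Kites beat Comets, Tigers, Eagles. Of those, Comets beat Bears.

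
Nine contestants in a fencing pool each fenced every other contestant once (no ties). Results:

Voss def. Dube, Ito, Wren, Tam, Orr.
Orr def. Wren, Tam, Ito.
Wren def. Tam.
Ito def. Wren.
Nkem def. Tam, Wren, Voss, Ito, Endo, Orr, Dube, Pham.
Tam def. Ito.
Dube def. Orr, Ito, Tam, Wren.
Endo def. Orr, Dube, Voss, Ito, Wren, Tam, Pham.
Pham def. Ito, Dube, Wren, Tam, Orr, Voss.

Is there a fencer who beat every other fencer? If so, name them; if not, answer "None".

Nkem

Nkem has 8 wins out of 8 opponents — a perfect record.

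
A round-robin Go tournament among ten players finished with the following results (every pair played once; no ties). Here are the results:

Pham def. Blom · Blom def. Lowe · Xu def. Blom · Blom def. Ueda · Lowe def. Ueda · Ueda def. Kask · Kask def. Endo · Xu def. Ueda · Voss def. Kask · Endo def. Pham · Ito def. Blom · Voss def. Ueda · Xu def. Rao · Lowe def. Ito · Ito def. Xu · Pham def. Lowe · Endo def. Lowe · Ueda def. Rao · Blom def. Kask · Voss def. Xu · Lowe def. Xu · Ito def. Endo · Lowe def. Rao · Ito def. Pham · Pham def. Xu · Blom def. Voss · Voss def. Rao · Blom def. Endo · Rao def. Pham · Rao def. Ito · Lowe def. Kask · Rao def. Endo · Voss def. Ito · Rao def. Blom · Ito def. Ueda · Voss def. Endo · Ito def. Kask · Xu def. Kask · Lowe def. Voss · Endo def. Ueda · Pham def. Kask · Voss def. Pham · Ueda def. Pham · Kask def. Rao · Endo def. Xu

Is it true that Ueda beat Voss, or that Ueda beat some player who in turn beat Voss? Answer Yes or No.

Ueda did not beat Voss directly.
Ueda beat Pham, Rao, Kask, but each of them lost to Voss. No two-step path.

No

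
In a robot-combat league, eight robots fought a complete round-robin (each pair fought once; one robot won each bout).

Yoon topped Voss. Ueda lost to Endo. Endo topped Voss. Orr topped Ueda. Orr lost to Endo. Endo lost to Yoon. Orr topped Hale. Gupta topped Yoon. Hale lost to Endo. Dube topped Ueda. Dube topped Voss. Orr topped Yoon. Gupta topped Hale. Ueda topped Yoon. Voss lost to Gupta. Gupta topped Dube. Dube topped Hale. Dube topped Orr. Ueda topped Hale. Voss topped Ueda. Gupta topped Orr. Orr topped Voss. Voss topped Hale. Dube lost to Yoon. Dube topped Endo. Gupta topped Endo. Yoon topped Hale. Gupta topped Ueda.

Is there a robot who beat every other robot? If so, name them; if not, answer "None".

Gupta

Gupta has 7 wins out of 7 opponents — a perfect record.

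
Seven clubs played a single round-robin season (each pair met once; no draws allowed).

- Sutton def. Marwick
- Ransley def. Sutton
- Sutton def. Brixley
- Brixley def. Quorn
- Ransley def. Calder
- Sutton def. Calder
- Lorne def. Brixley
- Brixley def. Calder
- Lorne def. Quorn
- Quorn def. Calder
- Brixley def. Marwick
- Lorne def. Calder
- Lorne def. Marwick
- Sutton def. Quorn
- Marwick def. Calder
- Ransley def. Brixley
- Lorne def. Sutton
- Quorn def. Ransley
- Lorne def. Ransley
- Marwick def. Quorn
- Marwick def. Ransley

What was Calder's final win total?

Calder's results: beat no one; lost to Marwick, Quorn, Sutton, Ransley, Brixley, Lorne.
That is 0 wins.

0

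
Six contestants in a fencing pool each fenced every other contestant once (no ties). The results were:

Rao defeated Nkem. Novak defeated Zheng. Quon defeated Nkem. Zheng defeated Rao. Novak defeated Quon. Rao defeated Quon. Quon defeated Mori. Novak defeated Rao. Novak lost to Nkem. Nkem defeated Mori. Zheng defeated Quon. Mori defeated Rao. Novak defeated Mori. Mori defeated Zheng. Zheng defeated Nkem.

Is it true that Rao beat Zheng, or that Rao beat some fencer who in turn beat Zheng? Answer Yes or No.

Rao did not beat Zheng directly.
Rao beat Nkem, Quon, but each of them lost to Zheng. No two-step path.

No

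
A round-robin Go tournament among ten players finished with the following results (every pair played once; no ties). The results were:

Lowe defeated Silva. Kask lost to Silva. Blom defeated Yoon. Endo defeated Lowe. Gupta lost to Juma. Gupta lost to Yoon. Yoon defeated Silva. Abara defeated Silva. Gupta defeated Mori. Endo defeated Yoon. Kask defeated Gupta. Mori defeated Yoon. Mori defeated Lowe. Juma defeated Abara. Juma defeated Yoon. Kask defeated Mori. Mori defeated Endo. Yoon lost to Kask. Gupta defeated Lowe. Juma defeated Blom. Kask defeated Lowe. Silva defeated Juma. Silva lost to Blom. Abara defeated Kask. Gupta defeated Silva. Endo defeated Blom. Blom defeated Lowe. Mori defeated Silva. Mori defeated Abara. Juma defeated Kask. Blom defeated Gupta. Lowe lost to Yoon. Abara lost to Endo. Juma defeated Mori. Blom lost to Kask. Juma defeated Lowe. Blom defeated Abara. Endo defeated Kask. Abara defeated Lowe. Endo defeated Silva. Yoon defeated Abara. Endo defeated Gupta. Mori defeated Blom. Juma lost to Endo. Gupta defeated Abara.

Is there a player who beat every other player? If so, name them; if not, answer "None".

None

Highest win total is Endo with 8 (out of 9 possible).
Endo lost to Mori, so no player went undefeated.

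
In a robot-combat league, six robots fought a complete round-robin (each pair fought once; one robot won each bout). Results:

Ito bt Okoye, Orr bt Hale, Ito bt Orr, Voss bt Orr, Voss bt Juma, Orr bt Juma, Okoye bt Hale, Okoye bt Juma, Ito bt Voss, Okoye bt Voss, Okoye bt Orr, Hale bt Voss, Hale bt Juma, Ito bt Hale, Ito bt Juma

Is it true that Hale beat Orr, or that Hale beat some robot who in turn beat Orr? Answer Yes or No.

Hale did not beat Orr directly.
Hale beat Juma, Voss. Of those, Voss beat Orr.

Yes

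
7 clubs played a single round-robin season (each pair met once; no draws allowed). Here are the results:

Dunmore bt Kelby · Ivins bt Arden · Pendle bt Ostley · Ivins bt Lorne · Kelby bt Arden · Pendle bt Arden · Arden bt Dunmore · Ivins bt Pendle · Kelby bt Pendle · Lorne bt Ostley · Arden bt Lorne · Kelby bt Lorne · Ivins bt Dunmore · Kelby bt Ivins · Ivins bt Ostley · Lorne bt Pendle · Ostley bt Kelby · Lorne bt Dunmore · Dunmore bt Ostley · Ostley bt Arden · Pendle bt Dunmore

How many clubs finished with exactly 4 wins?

Win totals: Ostley 2, Kelby 4, Pendle 3, Arden 2, Ivins 5, Dunmore 2, Lorne 3.
Exactly 4: Kelby — 1 club.

1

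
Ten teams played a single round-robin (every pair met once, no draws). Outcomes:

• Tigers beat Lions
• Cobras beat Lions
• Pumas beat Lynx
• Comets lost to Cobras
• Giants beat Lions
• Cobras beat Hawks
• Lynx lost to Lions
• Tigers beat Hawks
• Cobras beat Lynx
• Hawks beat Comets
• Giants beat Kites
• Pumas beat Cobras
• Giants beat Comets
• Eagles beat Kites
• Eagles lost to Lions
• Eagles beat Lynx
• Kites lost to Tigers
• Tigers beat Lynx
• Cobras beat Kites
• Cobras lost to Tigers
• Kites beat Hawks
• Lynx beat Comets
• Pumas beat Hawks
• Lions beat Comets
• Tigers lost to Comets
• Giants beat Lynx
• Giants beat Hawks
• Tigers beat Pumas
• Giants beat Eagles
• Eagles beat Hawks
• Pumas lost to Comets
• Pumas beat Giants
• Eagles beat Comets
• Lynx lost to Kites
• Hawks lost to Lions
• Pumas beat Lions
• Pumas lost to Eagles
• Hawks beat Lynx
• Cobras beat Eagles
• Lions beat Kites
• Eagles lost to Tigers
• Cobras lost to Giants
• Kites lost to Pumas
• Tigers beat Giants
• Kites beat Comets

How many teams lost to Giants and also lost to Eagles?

Giants beat: Lions, Hawks, Comets, Kites, Cobras, Eagles, Lynx.
Eagles beat: Hawks, Pumas, Comets, Kites, Lynx.
Both beat: Hawks, Comets, Kites, Lynx — 4.

4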